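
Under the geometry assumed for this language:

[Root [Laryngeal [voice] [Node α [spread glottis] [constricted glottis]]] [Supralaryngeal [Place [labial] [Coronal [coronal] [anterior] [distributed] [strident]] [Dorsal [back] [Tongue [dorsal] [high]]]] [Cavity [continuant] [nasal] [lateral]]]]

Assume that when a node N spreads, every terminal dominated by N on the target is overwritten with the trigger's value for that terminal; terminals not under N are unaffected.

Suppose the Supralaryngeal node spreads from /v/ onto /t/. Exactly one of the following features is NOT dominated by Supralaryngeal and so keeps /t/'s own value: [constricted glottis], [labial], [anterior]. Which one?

[constricted glottis]

Under this geometry, Supralaryngeal contains [labial], [coronal], [anterior], [distributed], [strident], [back], [dorsal], [high], [continuant], [nasal], [lateral].
[labial], [anterior] all lie under Supralaryngeal, so they are overwritten when Supralaryngeal spreads.
[constricted glottis] attaches under Node α, not under Supralaryngeal, so /t/ retains its own value for [constricted glottis].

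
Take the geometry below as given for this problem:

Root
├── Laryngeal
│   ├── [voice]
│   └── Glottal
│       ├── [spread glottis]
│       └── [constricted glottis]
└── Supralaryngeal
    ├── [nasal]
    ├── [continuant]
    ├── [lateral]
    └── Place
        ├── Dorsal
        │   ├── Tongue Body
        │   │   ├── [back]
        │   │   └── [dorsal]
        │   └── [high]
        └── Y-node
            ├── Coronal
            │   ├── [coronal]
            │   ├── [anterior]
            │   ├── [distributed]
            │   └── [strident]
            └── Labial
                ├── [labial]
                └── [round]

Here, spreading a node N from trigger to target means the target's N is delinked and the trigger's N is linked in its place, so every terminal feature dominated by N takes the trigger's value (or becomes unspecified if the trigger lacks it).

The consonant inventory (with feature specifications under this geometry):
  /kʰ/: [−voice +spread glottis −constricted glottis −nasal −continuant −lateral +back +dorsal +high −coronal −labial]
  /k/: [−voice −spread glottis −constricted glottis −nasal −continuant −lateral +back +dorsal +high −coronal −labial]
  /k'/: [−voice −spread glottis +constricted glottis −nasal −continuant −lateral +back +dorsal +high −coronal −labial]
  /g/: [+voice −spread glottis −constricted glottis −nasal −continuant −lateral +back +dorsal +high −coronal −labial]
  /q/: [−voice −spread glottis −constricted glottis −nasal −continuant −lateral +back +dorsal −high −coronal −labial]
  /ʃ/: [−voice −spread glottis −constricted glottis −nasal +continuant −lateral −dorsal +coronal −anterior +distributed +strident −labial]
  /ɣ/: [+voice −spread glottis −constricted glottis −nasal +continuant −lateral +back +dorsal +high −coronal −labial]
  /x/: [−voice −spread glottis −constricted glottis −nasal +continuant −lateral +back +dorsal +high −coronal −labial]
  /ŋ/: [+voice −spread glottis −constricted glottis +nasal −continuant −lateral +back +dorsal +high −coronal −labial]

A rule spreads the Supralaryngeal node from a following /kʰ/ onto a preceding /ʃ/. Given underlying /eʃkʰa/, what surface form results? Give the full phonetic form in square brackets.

[ekkʰa]

The Supralaryngeal node dominates the terminals [nasal], [continuant], [lateral], [back], [dorsal], [high], [coronal], [anterior], [distributed], [strident], [labial], [round].
Spreading Supralaryngeal from /kʰ/ onto /ʃ/ replaces those values with /kʰ/'s: [−nasal], [−continuant], [−lateral], [+back], [+dorsal], [+high], [−coronal], [−labial]. Features outside Supralaryngeal ([voice], [spread glottis], [constricted glottis]) stay as in /ʃ/.
Among the inventory, only /k/ has exactly this specification, giving the surface form [ekkʰa].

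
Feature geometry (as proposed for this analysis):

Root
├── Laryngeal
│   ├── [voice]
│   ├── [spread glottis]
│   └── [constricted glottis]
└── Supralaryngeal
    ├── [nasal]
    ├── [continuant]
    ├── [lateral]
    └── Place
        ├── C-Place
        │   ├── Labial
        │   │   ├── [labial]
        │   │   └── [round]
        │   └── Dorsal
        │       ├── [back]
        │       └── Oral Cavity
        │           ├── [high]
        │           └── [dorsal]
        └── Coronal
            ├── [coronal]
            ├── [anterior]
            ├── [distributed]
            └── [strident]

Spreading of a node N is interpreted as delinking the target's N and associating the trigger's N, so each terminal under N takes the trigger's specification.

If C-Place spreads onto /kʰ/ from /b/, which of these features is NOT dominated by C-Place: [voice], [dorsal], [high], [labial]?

Under this geometry, C-Place contains [labial], [round], [back], [high], [dorsal].
Of the listed options, [high], [labial], [dorsal] are among these and would be overwritten by spreading C-Place.
But [voice] is a dependent of Laryngeal, outside C-Place; it is therefore untouched by the spreading.

[voice]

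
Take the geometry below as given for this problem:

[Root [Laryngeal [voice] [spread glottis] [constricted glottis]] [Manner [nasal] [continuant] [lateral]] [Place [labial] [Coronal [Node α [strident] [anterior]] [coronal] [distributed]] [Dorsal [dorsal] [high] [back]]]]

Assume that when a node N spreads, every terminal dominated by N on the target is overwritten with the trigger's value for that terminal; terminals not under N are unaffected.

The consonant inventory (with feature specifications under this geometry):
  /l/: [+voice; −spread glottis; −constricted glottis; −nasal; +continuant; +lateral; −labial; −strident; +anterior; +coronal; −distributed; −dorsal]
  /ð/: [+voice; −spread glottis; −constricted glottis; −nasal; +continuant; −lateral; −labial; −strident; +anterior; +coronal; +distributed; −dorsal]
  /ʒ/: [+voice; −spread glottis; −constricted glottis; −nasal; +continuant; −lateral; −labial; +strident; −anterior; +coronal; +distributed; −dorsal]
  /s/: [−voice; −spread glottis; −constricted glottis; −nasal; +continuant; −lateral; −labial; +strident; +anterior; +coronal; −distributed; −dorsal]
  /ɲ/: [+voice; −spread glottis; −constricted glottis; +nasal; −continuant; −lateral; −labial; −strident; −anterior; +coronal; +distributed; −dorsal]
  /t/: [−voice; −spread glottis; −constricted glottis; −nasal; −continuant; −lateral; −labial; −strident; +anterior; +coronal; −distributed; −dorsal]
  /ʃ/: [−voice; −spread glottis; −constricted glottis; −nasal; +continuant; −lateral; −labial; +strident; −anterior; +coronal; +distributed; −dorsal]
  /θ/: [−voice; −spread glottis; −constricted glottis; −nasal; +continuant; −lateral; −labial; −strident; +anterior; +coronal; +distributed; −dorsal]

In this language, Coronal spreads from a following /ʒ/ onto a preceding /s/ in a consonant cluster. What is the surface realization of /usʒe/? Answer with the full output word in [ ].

Coronal immediately or transitively dominates [strident], [anterior], [coronal], [distributed].
Spreading Coronal from /ʒ/ onto /s/ replaces those values with /ʒ/'s: [+strident], [−anterior], [+coronal], [+distributed]. Features outside Coronal ([voice], [spread glottis], [constricted glottis], …) stay as in /s/.
This feature bundle is that of [ʃ], so /usʒe/ surfaces as [uʃʒe].

[uʃʒe]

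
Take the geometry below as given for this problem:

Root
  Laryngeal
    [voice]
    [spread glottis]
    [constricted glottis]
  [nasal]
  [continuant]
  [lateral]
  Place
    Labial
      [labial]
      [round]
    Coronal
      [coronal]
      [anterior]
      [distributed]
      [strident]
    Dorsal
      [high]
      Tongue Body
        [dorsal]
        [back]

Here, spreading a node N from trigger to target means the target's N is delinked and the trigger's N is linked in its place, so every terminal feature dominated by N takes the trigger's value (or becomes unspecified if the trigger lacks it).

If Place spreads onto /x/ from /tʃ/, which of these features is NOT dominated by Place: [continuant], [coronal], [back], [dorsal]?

[continuant]

Place dominates exactly [labial], [round], [coronal], [anterior], [distributed], [strident], [high], [dorsal], [back].
Spreading Place replaces [dorsal], [coronal], [back] with the trigger's values, since each sits inside the Place constituent.
[continuant] attaches under Root, not under Place, so /x/ retains its own value for [continuant].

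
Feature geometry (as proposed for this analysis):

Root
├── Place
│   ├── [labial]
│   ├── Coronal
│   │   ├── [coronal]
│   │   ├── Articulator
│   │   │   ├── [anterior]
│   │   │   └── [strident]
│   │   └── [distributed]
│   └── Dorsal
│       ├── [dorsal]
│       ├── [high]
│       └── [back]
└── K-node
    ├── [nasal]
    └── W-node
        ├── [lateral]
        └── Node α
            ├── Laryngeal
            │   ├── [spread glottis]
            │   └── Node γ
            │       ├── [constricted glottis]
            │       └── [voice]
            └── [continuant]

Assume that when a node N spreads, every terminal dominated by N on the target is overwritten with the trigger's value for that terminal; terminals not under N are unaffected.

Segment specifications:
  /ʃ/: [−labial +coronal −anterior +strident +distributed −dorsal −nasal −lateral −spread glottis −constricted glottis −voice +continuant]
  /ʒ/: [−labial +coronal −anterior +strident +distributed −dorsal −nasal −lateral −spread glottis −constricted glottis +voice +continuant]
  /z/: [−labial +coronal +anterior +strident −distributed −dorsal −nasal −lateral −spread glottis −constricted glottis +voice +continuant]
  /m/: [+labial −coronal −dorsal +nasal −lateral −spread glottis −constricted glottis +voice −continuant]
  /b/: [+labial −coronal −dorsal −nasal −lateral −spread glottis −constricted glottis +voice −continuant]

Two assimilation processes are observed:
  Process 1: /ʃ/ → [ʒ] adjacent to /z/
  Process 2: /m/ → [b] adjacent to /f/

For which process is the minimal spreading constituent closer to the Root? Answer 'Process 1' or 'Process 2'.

Process 2

In Process 1, [voice] changes, so the minimal spreading node is [voice] at depth 6.
Process 2: the feature that changes is [nasal]; the minimal node is [nasal] (depth 2).
[nasal] is closer to Root than [voice], so Process 2 spreads the higher node.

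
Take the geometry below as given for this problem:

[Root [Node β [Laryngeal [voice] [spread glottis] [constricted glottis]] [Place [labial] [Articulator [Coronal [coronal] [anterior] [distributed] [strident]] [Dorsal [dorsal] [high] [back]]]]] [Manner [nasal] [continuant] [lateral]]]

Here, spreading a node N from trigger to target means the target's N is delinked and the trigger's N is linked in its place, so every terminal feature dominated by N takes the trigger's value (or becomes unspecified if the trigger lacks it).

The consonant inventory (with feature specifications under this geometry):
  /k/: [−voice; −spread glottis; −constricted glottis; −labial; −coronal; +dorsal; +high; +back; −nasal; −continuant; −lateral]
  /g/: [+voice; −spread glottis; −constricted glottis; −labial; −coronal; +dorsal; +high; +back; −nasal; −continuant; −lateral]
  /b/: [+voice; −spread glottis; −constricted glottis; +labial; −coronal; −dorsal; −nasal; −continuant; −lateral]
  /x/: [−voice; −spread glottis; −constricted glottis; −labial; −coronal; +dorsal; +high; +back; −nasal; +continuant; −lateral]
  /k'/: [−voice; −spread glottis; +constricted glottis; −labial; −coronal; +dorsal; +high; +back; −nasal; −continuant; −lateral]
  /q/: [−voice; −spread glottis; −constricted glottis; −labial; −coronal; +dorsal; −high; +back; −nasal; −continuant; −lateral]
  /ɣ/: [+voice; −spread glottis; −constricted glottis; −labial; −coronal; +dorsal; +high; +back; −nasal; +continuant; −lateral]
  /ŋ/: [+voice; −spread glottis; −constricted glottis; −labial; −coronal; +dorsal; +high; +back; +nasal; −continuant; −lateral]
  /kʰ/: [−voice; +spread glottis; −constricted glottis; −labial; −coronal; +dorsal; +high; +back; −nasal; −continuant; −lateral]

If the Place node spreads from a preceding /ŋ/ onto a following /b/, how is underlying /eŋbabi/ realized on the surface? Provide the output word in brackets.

The Place node dominates the terminals [labial], [coronal], [anterior], [distributed], [strident], [dorsal], [high], [back].
Spreading Place from /ŋ/ onto /b/ replaces those values with /ŋ/'s: [−labial], [−coronal], [+dorsal], [+high], [+back]. Features outside Place ([voice], [spread glottis], [constricted glottis], …) stay as in /b/.
Among the inventory, only /g/ has exactly this specification, giving the surface form [eŋgabi].

[eŋgabi]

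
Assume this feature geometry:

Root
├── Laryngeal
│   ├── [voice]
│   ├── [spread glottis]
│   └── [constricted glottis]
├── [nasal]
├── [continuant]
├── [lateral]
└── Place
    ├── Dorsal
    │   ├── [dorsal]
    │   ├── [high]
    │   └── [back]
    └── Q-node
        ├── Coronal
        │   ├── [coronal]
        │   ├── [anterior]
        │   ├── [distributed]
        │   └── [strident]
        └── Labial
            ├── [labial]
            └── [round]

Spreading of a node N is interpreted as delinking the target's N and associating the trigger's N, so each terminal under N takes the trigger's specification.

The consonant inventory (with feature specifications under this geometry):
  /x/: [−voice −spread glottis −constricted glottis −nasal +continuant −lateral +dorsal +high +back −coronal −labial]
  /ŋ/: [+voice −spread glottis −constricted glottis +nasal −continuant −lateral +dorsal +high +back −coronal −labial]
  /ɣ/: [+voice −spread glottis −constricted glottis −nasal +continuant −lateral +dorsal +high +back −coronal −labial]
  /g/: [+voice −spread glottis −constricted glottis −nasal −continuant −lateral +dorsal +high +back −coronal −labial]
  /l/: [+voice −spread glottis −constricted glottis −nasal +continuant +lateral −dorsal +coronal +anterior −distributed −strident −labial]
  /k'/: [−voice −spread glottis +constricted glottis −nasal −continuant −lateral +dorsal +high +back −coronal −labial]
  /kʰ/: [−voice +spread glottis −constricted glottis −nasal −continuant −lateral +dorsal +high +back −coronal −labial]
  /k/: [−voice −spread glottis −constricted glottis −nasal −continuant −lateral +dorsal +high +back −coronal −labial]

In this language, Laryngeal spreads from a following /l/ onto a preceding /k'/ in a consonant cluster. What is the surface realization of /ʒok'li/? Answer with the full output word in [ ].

[ʒogli]

Terminals under Laryngeal in this geometry: [voice], [spread glottis], [constricted glottis].
The target acquires /l/'s values for everything under Laryngeal — [+voice], [−spread glottis], [−constricted glottis] — while keeping its own [nasal], [continuant], [lateral], ….
This feature bundle is that of [g], so /ʒok'li/ surfaces as [ʒogli].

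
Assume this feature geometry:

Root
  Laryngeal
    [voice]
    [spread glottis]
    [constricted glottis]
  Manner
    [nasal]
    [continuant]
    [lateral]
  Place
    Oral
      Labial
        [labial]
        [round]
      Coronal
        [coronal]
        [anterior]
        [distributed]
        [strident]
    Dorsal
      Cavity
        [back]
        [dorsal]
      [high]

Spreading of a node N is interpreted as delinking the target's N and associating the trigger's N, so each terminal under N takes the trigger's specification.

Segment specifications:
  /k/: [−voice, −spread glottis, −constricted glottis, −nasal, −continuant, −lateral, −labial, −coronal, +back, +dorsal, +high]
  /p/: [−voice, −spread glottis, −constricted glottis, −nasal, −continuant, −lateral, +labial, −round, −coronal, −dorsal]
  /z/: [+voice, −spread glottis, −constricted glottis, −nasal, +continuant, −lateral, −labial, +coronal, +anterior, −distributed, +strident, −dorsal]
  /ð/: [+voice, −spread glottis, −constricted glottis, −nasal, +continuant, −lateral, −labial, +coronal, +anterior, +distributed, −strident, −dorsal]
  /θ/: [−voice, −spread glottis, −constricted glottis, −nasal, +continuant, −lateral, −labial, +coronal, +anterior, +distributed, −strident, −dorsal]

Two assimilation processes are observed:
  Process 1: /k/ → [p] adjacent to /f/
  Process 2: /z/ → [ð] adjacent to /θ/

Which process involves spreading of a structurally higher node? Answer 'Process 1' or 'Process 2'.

Process 1

Process 1: the features that change are [labial], [round], [dorsal], [high], [back]; the minimal node is Place (depth 1).
Process 2 alters [distributed], [strident]; the lowest common ancestor is Coronal (depth 3 from Root).
Depth 1 < depth 3; Process 1 involves the structurally higher constituent Place.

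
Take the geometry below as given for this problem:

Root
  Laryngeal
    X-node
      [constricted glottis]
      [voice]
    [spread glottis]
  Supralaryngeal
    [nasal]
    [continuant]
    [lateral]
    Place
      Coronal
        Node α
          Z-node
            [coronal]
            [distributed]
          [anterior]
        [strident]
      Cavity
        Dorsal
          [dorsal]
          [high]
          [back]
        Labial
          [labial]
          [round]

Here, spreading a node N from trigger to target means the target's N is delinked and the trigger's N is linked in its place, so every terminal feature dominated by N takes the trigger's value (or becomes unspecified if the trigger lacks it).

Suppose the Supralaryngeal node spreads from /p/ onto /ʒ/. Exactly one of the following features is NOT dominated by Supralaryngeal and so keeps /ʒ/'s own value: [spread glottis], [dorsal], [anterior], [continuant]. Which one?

Supralaryngeal dominates exactly [nasal], [continuant], [lateral], [coronal], [distributed], [anterior], [strident], [dorsal], [high], [back], [labial], [round].
[anterior], [dorsal], [continuant] all lie under Supralaryngeal, so they are overwritten when Supralaryngeal spreads.
[spread glottis] attaches under Laryngeal, not under Supralaryngeal, so /ʒ/ retains its own value for [spread glottis].

[spread glottis]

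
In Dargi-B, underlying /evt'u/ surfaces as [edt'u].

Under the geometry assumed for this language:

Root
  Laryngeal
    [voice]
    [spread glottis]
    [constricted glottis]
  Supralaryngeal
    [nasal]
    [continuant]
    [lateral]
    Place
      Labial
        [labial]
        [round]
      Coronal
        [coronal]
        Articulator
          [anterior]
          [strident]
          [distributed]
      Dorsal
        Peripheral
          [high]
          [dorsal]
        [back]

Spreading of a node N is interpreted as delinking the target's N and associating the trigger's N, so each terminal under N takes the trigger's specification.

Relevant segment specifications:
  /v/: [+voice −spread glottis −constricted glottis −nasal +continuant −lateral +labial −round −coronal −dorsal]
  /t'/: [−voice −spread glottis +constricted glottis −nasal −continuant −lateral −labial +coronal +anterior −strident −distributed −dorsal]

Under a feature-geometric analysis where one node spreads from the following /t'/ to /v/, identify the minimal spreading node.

/v/ and [d] differ in [continuant], [labial], [round], [coronal], [anterior], [distributed], [strident]; every other specified feature is identical.
Tracing each changed feature up the tree, the paths first meet at Supralaryngeal; any lower node misses at least one of them.
Delinking /v/'s Supralaryngeal and associating /t'/'s Supralaryngeal gives precisely the feature bundle of [d].
[voice], [constricted glottis] — on which /t'/ differs from /v/ — are unchanged, so Root cannot have spread; the constituent is no larger than Supralaryngeal.

Supralaryngeal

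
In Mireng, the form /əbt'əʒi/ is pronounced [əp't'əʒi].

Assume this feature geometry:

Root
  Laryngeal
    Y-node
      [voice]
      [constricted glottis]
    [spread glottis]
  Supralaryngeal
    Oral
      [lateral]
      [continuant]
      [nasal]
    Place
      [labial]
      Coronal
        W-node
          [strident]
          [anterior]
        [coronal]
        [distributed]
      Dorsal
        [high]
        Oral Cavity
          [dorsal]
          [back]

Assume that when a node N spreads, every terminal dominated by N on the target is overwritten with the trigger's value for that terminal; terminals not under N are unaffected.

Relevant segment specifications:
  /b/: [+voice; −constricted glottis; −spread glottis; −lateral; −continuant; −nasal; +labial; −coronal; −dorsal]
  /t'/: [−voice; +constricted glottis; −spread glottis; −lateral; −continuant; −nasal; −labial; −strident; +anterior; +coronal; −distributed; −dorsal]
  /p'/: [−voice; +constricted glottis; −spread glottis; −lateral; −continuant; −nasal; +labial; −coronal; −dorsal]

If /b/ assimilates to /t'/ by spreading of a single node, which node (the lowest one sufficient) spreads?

Y-node

Feature comparison: [voice], [constricted glottis] differ between /b/ and [p']; the remaining terminals match.
In this geometry the lowest node dominating all of them is Y-node: every daughter of Y-node dominates only a proper subset, so no lower node suffices.
If Y-node spreads, every terminal under it takes /t'/'s value, producing [p'] as observed.
Features on which the two segments disagree outside Y-node, such as [coronal], [labial], are unchanged — nothing dominating them spread, and Y-node is the minimal sufficient constituent.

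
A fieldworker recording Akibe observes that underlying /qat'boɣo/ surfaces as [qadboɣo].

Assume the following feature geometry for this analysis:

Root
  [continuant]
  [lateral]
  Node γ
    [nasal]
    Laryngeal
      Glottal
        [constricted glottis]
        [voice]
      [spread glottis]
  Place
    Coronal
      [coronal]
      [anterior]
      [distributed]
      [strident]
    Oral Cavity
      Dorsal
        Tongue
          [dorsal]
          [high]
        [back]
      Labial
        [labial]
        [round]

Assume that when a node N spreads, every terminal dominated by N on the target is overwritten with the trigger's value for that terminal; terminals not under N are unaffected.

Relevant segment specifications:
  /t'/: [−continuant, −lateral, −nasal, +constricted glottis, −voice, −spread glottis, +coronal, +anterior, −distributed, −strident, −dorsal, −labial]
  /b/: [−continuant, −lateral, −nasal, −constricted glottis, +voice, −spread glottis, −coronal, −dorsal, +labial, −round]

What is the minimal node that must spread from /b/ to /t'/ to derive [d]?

Glottal

/t'/ and [d] differ in [voice], [constricted glottis]; every other specified feature is identical.
Tracing each changed feature up the tree, the paths first meet at Glottal; any lower node misses at least one of them.
Delinking /t'/'s Glottal and associating /b/'s Glottal gives precisely the feature bundle of [d].
Features on which the two segments disagree outside Glottal, such as [coronal], [labial], are unchanged — nothing dominating them spread, and Glottal is the minimal sufficient constituent.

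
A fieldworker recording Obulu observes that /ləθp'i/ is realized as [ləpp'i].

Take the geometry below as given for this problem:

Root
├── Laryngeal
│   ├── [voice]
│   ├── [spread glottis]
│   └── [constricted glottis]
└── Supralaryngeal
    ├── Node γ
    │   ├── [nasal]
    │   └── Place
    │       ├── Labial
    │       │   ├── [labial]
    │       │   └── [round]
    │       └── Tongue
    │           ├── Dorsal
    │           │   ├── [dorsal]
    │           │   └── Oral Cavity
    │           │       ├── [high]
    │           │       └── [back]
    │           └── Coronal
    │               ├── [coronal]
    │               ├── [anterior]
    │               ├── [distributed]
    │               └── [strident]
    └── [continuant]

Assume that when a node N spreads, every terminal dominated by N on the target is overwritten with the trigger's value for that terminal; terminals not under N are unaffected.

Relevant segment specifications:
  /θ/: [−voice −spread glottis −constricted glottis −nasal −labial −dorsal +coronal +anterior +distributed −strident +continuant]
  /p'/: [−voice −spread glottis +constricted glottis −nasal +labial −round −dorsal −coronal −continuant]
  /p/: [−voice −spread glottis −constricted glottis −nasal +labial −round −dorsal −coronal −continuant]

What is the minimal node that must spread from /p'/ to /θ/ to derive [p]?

Supralaryngeal

Feature comparison: [continuant], [labial], [round], [coronal], [anterior], [distributed], [strident] differ between /θ/ and [p]; the remaining terminals match.
In this geometry the lowest node dominating all of them is Supralaryngeal: every daughter of Supralaryngeal dominates only a proper subset, so no lower node suffices.
Spreading Supralaryngeal from /p'/ overwrites each of those terminals with /p'/'s values, yielding exactly [p].
Had Root spread, [constricted glottis] would have taken /p'/'s value; it stays as in /θ/, confirming the spreading constituent is exactly Supralaryngeal.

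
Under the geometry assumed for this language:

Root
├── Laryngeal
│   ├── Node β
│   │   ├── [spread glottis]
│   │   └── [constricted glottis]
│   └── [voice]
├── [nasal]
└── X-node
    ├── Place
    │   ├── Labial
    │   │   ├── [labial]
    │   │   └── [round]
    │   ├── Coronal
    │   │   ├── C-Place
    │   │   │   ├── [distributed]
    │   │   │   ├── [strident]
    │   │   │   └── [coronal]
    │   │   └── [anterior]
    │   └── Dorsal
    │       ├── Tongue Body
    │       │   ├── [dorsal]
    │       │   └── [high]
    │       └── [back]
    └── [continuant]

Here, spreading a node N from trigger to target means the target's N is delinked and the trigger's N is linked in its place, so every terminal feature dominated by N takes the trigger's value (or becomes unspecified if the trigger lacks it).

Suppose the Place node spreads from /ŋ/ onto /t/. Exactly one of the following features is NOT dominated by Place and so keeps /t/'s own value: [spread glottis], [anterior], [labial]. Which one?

The terminals dominated by Place are [labial], [round], [distributed], [strident], [coronal], [anterior], [dorsal], [high], [back].
Spreading Place replaces [anterior], [labial] with the trigger's values, since each sits inside the Place constituent.
[spread glottis] is not within the Place subtree (it hangs from Node β), so /t/'s [spread glottis] value survives.

[spread glottis]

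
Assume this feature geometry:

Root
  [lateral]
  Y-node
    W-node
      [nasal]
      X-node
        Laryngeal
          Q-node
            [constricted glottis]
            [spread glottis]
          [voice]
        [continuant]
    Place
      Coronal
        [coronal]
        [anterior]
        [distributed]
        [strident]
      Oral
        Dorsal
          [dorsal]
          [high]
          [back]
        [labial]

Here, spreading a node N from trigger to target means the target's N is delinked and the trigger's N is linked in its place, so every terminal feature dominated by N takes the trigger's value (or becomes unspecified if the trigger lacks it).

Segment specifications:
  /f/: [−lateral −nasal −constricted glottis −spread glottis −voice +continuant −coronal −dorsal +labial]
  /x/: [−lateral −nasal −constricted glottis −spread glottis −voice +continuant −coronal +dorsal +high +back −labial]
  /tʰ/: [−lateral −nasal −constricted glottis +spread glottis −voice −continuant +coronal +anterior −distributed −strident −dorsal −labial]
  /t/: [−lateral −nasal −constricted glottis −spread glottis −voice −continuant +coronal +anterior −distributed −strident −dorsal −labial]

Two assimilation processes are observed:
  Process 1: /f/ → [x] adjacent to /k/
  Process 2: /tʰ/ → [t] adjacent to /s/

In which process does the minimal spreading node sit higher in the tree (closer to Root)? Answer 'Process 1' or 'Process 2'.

Process 1 alters [labial], [dorsal], [high], [back]; the lowest common ancestor is Oral (depth 3 from Root).
Process 2 alters [spread glottis]; the lowest dominating node is [spread glottis] (depth 6 from Root).
Oral is closer to Root than [spread glottis], so Process 1 spreads the higher node.

Process 1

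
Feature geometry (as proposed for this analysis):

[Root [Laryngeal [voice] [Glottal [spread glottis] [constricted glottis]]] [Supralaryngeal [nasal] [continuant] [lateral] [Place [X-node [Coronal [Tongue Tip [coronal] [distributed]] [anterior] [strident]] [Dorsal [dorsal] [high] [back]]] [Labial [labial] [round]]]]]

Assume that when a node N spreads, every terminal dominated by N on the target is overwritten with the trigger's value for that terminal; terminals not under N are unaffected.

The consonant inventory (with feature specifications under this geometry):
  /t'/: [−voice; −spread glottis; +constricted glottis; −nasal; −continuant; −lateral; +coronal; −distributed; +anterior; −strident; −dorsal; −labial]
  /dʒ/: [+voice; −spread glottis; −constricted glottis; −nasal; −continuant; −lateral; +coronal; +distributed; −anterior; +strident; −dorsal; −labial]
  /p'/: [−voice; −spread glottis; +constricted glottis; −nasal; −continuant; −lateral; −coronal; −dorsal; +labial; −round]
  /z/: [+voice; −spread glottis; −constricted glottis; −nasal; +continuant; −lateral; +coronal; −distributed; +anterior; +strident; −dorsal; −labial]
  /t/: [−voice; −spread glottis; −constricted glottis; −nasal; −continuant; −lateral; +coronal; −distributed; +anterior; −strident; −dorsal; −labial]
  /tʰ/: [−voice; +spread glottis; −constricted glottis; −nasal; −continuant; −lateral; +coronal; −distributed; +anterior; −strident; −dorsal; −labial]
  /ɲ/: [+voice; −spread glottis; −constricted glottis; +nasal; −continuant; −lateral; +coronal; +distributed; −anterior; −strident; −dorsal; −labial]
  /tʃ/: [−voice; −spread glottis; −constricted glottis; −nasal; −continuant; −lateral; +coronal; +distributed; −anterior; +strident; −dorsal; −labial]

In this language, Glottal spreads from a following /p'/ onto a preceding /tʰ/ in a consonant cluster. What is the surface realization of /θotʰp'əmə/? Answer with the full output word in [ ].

[θot'p'əmə]

Terminals under Glottal in this geometry: [spread glottis], [constricted glottis].
The target acquires /p'/'s values for everything under Glottal — [−spread glottis], [+constricted glottis] — while keeping its own [voice], [nasal], [continuant], ….
This feature bundle is that of [t'], so /θotʰp'əmə/ surfaces as [θot'p'əmə].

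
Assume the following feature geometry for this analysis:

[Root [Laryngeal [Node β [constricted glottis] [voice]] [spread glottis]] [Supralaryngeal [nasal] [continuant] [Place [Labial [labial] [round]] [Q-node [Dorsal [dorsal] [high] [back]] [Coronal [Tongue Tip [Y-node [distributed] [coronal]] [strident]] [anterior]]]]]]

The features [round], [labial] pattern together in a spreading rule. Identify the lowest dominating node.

Labial

[round] lies under Labial (below Supralaryngeal).
[labial] lies under Labial (below Supralaryngeal).
The lowest node appearing on every path is Labial; each proper daughter of Labial fails to dominate at least one of the listed features.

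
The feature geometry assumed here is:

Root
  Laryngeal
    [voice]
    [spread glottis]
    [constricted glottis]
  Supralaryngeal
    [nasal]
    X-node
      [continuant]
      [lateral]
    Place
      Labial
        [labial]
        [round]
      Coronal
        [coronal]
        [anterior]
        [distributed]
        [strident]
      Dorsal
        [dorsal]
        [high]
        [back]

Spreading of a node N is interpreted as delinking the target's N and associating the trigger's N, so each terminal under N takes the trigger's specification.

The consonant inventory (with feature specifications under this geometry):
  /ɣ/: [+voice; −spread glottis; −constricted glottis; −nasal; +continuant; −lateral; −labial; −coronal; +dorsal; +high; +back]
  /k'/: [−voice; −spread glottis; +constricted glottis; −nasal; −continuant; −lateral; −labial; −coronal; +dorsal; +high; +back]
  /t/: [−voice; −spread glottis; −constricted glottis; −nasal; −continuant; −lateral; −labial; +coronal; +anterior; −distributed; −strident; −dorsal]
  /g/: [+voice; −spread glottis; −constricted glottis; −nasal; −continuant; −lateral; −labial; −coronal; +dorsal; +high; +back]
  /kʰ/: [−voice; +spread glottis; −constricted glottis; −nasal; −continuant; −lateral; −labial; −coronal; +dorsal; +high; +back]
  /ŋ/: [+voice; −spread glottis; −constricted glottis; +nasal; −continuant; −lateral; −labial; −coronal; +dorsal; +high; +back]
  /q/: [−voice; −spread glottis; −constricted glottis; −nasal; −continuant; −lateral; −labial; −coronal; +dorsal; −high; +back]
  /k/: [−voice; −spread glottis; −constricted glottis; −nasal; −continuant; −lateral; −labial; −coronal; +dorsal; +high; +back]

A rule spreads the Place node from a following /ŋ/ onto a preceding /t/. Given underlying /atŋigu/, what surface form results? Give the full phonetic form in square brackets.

[akŋigu]

The Place node dominates the terminals [labial], [round], [coronal], [anterior], [distributed], [strident], [dorsal], [high], [back].
After delinking /t/'s Place and linking /ŋ/'s, the affected terminals become [−labial], [−coronal], [+dorsal], [+high], [+back]; [voice], [spread glottis], [constricted glottis], … (outside Place) are retained from /t/.
Among the inventory, only /k/ has exactly this specification, giving the surface form [akŋigu].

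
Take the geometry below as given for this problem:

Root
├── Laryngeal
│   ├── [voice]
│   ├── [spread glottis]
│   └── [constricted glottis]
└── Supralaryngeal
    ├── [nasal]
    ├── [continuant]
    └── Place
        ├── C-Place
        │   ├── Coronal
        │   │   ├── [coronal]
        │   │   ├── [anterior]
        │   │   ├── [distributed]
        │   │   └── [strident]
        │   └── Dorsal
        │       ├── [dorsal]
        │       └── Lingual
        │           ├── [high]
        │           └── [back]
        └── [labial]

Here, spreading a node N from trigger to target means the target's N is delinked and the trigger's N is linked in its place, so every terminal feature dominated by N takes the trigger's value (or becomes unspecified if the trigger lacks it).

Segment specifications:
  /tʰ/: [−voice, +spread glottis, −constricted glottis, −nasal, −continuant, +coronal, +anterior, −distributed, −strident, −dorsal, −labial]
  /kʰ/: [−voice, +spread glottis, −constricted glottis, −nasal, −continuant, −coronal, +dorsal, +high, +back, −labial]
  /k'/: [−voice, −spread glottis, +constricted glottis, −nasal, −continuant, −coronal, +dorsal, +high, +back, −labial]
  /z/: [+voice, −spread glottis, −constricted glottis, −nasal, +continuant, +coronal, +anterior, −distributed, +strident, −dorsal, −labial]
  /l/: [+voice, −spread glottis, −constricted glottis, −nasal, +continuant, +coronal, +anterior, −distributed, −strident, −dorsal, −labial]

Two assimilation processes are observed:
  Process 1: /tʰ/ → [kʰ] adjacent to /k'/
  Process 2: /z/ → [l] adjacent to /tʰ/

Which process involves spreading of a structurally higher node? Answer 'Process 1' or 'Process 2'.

Process 1

Process 1: the features that change are [coronal], [anterior], [distributed], [strident], [dorsal], [high], [back]; the minimal node is C-Place (depth 3).
Process 2 alters [strident]; the lowest dominating node is [strident] (depth 5 from Root).
Depth 3 < depth 5; Process 1 involves the structurally higher constituent C-Place.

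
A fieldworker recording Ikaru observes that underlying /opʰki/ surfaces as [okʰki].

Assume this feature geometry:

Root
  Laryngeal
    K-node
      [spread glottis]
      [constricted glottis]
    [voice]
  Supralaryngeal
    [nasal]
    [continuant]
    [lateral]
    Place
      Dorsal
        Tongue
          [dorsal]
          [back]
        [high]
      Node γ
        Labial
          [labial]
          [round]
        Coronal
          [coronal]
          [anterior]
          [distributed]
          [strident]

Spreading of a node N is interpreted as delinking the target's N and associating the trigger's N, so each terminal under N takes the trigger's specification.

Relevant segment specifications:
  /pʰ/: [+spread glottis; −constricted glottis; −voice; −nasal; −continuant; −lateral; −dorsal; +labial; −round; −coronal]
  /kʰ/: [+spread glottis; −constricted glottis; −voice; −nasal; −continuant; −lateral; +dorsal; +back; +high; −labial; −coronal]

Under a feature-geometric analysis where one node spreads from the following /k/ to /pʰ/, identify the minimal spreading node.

Comparing /pʰ/ with its surface form [kʰ], the features that change are [labial], [round], [dorsal], [high], [back].
In this geometry the lowest node dominating all of them is Place: every daughter of Place dominates only a proper subset, so no lower node suffices.
If Place spreads, every terminal under it takes /k/'s value, producing [kʰ] as observed.
[spread glottis] stays as in /pʰ/ although /k/ differs there, so no node dominating it spread; among the remaining candidates Place is the lowest that derives the output.

Place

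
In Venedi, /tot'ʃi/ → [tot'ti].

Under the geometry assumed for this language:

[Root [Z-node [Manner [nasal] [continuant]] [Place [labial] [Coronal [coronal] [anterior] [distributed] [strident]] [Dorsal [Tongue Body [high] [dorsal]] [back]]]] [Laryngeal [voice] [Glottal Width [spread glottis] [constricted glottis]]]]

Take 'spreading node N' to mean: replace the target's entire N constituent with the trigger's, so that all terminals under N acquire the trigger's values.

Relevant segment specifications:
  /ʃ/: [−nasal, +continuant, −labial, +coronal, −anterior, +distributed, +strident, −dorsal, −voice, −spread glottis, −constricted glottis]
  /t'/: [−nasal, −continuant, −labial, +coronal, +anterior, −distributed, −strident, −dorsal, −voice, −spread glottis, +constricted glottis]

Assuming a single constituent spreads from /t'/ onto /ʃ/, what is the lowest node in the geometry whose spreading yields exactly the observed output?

Z-node

The alternation /ʃ/ → [t] changes [continuant], [anterior], [distributed], [strident] and nothing else.
In this geometry the lowest node dominating all of them is Z-node: every daughter of Z-node dominates only a proper subset, so no lower node suffices.
If Z-node spreads, every terminal under it takes /t'/'s value, producing [t] as observed.
[constricted glottis] — on which /t'/ differs from /ʃ/ — is unchanged, so Root cannot have spread; the constituent is no larger than Z-node.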